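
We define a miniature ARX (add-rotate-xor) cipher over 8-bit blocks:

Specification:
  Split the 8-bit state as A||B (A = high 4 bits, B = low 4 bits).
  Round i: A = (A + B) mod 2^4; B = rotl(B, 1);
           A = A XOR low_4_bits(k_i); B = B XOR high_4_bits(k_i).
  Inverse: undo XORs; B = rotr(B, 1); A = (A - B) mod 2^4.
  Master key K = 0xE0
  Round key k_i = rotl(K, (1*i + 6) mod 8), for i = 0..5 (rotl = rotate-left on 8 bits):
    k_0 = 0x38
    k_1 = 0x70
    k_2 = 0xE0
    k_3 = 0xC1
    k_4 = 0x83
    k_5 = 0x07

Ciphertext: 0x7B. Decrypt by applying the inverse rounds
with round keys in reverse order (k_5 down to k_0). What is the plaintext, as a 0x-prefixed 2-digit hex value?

s_0 = ciphertext = 0x7B
s_1 = InvRound(s_0, k_5) = 0x3D
s_2 = InvRound(s_1, k_4) = 0x6A
s_3 = InvRound(s_2, k_3) = 0x43
s_4 = InvRound(s_3, k_2) = 0x6E
s_5 = InvRound(s_4, k_1) = 0xAC
s_6 = InvRound(s_5, k_0) = 0x3F

0x3F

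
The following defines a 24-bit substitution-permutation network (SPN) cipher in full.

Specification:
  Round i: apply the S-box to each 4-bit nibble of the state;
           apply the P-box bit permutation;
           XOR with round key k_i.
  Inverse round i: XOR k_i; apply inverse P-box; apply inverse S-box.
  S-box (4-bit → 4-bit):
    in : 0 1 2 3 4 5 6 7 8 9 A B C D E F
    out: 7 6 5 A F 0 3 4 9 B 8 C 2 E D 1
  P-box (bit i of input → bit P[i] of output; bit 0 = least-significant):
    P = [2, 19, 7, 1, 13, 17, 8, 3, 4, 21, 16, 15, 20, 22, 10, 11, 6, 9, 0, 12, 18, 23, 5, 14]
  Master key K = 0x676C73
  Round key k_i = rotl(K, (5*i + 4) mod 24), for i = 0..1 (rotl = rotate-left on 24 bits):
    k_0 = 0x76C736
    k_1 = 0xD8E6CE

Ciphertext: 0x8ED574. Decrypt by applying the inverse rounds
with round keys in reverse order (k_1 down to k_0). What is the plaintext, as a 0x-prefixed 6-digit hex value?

0x229E8F

s_0 = ciphertext = 0x8ED574
s_1 = InvRound(s_0, k_1) = 0x236F4B
s_2 = InvRound(s_1, k_0) = 0x229E8F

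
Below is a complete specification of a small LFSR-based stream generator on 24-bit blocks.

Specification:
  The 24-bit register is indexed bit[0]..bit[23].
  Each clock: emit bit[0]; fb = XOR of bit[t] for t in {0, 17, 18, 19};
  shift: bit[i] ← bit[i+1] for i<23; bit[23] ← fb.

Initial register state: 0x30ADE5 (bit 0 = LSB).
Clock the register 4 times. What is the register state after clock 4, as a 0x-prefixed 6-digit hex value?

reg_0 = 0x30ADE5
clock 1: out=1, reg = 0x9856F2
clock 2: out=0, reg = 0xCC2B79
clock 3: out=1, reg = 0xE615BC
clock 4: out=0, reg = 0x730ADE

0x730ADE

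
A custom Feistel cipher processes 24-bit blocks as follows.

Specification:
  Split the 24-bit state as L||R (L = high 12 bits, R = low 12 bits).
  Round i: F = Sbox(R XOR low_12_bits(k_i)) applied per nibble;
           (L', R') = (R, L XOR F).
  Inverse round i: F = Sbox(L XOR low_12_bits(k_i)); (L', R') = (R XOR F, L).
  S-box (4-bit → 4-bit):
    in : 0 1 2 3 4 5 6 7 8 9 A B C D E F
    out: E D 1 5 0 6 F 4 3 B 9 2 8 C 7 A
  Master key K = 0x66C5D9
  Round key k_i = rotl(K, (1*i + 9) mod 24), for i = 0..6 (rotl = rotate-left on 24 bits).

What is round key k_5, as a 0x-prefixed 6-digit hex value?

K = 0x66C5D9
k_0 = rotl(K, (1*0+9) mod 24) = rotl(K, 9) = 0x8BB2CD
k_1 = rotl(K, (1*1+9) mod 24) = rotl(K, 10) = 0x17659B
k_2 = rotl(K, (1*2+9) mod 24) = rotl(K, 11) = 0x2ECB36
k_3 = rotl(K, (1*3+9) mod 24) = rotl(K, 12) = 0x5D966C
k_4 = rotl(K, (1*4+9) mod 24) = rotl(K, 13) = 0xBB2CD8
k_5 = rotl(K, (1*5+9) mod 24) = rotl(K, 14) = 0x7659B1

0x7659B1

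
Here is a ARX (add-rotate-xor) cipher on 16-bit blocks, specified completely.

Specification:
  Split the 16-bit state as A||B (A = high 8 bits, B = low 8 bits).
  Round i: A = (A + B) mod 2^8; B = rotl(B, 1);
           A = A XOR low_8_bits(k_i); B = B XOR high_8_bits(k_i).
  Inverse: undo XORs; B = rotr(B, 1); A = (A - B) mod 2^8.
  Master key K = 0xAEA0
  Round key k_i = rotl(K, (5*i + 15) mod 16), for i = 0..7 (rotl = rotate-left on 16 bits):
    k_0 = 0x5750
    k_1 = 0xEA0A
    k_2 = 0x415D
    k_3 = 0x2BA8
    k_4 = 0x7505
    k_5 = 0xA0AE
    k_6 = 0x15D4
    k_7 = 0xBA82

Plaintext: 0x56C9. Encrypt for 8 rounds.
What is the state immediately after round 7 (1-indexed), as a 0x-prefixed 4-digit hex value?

s_0 = plaintext = 0x56C9
s_1 = Round(s_0, k_0) = 0x4FC4
s_2 = Round(s_1, k_1) = 0x1963
s_3 = Round(s_2, k_2) = 0x2187
s_4 = Round(s_3, k_3) = 0x0024
s_5 = Round(s_4, k_4) = 0x213D
s_6 = Round(s_5, k_5) = 0xF0DA
s_7 = Round(s_6, k_6) = 0x1EA0
s_8 = Round(s_7, k_7) = 0x3CFB

0x1EA0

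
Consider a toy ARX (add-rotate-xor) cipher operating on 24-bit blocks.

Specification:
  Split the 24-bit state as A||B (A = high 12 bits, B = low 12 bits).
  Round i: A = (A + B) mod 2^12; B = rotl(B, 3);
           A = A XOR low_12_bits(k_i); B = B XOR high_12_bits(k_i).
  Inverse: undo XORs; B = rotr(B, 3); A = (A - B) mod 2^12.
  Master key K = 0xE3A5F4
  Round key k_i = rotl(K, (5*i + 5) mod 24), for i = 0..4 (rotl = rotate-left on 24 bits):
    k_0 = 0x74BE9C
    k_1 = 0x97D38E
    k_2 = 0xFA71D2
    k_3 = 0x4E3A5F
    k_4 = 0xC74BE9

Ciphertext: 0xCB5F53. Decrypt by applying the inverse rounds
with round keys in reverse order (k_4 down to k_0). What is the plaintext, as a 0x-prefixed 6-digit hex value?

s_0 = ciphertext = 0xCB5F53
s_1 = InvRound(s_0, k_4) = 0x8F8E64
s_2 = InvRound(s_1, k_3) = 0x357F50
s_3 = InvRound(s_2, k_2) = 0x467E1E
s_4 = InvRound(s_3, k_1) = 0x0FD6EC
s_5 = InvRound(s_4, k_0) = 0x02DE34

0x02DE34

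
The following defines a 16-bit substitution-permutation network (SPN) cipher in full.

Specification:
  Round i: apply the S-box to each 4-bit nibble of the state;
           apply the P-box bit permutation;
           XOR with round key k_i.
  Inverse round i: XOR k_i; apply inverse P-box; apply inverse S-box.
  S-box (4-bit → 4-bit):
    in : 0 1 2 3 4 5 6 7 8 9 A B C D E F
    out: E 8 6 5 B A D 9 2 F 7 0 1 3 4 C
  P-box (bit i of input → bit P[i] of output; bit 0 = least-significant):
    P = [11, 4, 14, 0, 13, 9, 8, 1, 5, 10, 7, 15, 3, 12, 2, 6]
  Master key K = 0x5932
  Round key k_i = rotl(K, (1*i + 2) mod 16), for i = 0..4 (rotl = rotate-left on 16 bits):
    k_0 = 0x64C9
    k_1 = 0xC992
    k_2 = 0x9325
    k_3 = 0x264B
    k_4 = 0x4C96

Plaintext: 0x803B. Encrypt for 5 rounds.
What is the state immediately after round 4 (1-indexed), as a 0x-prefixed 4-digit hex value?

s_0 = plaintext = 0x803B
s_1 = Round(s_0, k_0) = 0xD149
s_2 = Round(s_1, k_1) = 0x3389
s_3 = Round(s_2, k_2) = 0xD998
s_4 = Round(s_3, k_3) = 0x91F1
s_5 = Round(s_4, k_4) = 0xDDD9

0x91F1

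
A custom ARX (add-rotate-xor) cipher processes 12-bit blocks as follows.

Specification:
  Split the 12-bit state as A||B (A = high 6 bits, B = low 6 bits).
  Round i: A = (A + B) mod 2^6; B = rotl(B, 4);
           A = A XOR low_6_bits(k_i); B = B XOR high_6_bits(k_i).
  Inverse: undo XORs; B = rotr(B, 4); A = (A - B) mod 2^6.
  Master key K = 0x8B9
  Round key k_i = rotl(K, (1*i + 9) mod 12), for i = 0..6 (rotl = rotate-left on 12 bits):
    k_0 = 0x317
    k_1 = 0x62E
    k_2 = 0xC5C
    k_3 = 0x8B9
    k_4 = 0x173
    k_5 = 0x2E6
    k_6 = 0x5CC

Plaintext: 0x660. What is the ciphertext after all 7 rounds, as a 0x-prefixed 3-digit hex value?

s_0 = plaintext = 0x660
s_1 = Round(s_0, k_0) = 0xB84
s_2 = Round(s_1, k_1) = 0x719
s_3 = Round(s_2, k_2) = 0xA67
s_4 = Round(s_3, k_3) = 0xA5B
s_5 = Round(s_4, k_4) = 0xDF3
s_6 = Round(s_5, k_5) = 0x337
s_7 = Round(s_6, k_6) = 0x3EA

0x3EA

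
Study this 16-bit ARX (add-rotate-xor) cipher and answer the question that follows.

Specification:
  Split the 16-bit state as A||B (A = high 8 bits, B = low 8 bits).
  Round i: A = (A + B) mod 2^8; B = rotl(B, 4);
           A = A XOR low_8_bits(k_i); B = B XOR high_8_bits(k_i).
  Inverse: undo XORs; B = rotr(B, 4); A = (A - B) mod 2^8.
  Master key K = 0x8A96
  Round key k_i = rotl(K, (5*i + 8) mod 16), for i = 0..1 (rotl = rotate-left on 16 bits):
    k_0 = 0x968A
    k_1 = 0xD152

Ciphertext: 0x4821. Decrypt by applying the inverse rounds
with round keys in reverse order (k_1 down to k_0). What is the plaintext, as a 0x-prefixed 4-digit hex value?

0xE899

s_0 = ciphertext = 0x4821
s_1 = InvRound(s_0, k_1) = 0x0B0F
s_2 = InvRound(s_1, k_0) = 0xE899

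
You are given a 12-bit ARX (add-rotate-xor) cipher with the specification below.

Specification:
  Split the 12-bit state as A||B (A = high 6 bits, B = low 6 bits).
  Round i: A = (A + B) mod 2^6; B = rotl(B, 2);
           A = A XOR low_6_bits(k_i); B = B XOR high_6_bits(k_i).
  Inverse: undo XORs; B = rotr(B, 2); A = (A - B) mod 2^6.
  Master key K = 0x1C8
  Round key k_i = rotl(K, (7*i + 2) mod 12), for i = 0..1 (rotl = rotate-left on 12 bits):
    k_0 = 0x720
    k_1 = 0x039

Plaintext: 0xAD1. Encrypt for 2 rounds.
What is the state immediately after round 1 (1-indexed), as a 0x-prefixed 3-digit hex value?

0x719

s_0 = plaintext = 0xAD1
s_1 = Round(s_0, k_0) = 0x719
s_2 = Round(s_1, k_1) = 0x325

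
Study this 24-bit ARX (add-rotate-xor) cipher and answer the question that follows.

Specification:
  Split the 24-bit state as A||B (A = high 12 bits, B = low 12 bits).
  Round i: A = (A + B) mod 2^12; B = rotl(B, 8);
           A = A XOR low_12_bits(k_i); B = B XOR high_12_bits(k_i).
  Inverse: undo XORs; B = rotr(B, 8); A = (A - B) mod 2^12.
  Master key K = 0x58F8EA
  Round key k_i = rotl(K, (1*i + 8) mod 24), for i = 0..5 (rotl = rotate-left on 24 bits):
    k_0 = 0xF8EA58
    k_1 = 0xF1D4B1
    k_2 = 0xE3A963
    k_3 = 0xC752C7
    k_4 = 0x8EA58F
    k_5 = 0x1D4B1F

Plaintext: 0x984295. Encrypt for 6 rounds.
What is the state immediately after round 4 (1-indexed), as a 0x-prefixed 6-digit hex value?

0xCE3DEE

s_0 = plaintext = 0x984295
s_1 = Round(s_0, k_0) = 0x641AA7
s_2 = Round(s_1, k_1) = 0x4598B7
s_3 = Round(s_2, k_2) = 0x4739B1
s_4 = Round(s_3, k_3) = 0xCE3DEE
s_5 = Round(s_4, k_4) = 0xF5E634
s_6 = Round(s_5, k_5) = 0xE8D5B7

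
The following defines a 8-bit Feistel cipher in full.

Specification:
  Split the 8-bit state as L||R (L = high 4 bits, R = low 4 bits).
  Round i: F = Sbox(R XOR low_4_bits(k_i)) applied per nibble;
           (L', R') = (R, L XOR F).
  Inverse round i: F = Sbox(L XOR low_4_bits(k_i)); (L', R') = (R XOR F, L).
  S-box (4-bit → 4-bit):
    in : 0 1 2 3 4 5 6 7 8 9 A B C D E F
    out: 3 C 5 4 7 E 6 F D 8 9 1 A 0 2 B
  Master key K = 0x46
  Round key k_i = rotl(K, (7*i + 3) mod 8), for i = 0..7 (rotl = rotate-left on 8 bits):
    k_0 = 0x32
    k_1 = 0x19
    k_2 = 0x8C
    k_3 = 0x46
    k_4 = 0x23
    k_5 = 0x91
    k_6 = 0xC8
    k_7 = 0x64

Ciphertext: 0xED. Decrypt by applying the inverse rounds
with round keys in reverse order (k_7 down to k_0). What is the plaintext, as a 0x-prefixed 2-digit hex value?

0x31

s_0 = ciphertext = 0xED
s_1 = InvRound(s_0, k_7) = 0x4E
s_2 = InvRound(s_1, k_6) = 0x44
s_3 = InvRound(s_2, k_5) = 0xA4
s_4 = InvRound(s_3, k_4) = 0xCA
s_5 = InvRound(s_4, k_3) = 0x3C
s_6 = InvRound(s_5, k_2) = 0x73
s_7 = InvRound(s_6, k_1) = 0x17
s_8 = InvRound(s_7, k_0) = 0x31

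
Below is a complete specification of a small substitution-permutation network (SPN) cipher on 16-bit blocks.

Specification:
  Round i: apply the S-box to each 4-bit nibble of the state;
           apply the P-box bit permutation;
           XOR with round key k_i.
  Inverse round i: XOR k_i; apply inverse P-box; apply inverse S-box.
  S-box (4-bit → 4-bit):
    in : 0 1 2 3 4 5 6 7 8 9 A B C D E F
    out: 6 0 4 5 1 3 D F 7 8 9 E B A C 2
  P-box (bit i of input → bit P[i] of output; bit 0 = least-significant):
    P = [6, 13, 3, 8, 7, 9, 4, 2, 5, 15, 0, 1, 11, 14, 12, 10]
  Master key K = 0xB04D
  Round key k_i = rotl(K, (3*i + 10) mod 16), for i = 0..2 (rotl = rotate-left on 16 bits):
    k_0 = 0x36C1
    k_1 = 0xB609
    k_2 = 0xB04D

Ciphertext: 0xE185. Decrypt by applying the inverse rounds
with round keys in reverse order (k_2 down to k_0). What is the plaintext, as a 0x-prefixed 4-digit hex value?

0x7DE9

s_0 = ciphertext = 0xE185
s_1 = InvRound(s_0, k_2) = 0x0146
s_2 = InvRound(s_1, k_1) = 0xEBD7
s_3 = InvRound(s_2, k_0) = 0x7DE9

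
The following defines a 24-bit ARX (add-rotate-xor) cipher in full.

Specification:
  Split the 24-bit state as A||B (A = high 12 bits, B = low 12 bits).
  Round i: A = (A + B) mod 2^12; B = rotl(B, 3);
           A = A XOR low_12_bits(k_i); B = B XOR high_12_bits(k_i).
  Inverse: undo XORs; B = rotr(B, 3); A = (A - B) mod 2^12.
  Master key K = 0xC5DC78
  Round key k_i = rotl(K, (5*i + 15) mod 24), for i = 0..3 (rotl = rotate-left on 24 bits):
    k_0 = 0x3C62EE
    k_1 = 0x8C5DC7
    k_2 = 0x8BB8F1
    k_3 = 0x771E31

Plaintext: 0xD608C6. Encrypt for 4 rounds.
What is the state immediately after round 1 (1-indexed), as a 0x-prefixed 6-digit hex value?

s_0 = plaintext = 0xD608C6
s_1 = Round(s_0, k_0) = 0x4C85F2
s_2 = Round(s_1, k_1) = 0x77D757
s_3 = Round(s_2, k_2) = 0x625200
s_4 = Round(s_3, k_3) = 0x614770

0x4C85F2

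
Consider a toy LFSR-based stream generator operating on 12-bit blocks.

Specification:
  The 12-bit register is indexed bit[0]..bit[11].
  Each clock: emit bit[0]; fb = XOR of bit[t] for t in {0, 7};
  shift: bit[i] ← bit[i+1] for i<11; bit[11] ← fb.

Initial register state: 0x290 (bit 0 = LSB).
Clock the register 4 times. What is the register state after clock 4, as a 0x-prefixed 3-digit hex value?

reg_0 = 0x290
clock 1: out=0, reg = 0x948
clock 2: out=0, reg = 0x4A4
clock 3: out=0, reg = 0xA52
clock 4: out=0, reg = 0x529

0x529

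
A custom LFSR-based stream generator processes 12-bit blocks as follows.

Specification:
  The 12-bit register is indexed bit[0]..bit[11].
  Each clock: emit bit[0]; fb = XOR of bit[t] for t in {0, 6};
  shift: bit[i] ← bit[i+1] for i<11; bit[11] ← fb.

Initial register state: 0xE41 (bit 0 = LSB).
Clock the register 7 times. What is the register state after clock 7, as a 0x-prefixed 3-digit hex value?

0xF1C

reg_0 = 0xE41
clock 1: out=1, reg = 0x720
clock 2: out=0, reg = 0x390
clock 3: out=0, reg = 0x1C8
clock 4: out=0, reg = 0x8E4
clock 5: out=0, reg = 0xC72
clock 6: out=0, reg = 0xE39
clock 7: out=1, reg = 0xF1C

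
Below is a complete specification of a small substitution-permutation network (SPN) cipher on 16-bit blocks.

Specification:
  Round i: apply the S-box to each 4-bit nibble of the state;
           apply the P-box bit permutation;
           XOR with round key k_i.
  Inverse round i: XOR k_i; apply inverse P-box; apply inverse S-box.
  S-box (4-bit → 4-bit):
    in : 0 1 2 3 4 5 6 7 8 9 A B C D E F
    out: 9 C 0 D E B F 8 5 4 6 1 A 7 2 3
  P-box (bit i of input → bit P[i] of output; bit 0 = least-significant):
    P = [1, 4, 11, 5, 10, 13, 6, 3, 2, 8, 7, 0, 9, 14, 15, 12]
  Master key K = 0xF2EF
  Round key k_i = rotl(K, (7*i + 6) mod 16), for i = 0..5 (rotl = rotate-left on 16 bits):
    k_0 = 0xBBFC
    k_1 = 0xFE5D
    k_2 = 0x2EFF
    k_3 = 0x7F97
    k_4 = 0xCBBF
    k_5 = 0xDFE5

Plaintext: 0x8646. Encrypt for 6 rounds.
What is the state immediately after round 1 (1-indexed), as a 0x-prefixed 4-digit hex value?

s_0 = plaintext = 0x8646
s_1 = Round(s_0, k_0) = 0x1003
s_2 = Round(s_1, k_1) = 0x6272
s_3 = Round(s_2, k_2) = 0xFCF7
s_4 = Round(s_3, k_3) = 0x18B6
s_5 = Round(s_4, k_4) = 0x5709
s_6 = Round(s_5, k_5) = 0x81EC

0x1003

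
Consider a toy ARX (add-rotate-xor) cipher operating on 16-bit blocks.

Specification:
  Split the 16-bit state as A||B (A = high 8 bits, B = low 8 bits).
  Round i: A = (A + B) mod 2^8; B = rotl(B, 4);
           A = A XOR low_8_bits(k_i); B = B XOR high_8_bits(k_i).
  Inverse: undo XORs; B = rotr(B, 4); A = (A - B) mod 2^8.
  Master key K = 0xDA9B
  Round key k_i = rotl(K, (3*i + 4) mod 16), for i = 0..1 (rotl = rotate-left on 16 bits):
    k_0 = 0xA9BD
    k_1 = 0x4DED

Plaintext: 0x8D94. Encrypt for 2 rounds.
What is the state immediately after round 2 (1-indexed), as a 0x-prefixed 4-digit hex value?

0x9143

s_0 = plaintext = 0x8D94
s_1 = Round(s_0, k_0) = 0x9CE0
s_2 = Round(s_1, k_1) = 0x9143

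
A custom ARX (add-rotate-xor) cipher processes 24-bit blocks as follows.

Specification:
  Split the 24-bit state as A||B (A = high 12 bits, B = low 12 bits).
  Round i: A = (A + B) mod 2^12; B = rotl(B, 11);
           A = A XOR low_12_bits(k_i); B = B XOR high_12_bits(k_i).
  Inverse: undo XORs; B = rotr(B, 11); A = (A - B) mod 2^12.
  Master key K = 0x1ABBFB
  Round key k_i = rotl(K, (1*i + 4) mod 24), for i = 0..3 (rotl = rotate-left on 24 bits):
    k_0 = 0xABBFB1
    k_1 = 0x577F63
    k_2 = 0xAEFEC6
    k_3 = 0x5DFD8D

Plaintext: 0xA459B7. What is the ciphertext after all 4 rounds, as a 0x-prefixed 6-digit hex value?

s_0 = plaintext = 0xA459B7
s_1 = Round(s_0, k_0) = 0xC4D660
s_2 = Round(s_1, k_1) = 0xDCE647
s_3 = Round(s_2, k_2) = 0xAD31CC
s_4 = Round(s_3, k_3) = 0x112539

0x112539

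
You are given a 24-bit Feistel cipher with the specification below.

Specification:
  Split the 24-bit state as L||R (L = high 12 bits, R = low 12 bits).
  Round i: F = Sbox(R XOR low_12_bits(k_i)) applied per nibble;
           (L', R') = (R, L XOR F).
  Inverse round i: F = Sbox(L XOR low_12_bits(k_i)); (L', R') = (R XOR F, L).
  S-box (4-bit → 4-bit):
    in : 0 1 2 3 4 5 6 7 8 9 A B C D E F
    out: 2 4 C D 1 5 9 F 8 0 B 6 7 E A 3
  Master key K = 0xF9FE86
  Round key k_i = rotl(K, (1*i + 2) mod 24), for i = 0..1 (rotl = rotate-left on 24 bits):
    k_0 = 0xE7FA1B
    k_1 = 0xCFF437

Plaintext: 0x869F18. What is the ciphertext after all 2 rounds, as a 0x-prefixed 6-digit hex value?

0xD44FE5

s_0 = plaintext = 0x869F18
s_1 = Round(s_0, k_0) = 0xF18D44
s_2 = Round(s_1, k_1) = 0xD44FE5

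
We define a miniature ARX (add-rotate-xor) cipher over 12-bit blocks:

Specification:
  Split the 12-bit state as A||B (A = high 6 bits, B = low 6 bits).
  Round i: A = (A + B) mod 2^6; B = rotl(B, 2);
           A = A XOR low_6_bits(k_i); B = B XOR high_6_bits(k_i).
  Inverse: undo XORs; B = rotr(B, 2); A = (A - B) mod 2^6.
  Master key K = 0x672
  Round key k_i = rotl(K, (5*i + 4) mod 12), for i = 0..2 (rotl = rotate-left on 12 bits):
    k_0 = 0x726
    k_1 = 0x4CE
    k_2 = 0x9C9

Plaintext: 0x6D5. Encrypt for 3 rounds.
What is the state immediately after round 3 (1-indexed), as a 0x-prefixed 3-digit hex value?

s_0 = plaintext = 0x6D5
s_1 = Round(s_0, k_0) = 0x589
s_2 = Round(s_1, k_1) = 0x477
s_3 = Round(s_2, k_2) = 0x078

0x078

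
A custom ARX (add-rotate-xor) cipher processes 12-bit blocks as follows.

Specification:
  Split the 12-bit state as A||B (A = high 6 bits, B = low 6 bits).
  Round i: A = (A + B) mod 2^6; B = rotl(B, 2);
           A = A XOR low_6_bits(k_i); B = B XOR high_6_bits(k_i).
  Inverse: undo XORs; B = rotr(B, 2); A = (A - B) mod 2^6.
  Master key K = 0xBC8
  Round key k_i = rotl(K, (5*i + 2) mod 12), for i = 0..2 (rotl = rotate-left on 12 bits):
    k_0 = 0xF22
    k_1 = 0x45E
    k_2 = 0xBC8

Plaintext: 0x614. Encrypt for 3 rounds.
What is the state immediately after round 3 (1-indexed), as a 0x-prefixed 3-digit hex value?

s_0 = plaintext = 0x614
s_1 = Round(s_0, k_0) = 0x3AD
s_2 = Round(s_1, k_1) = 0x967
s_3 = Round(s_2, k_2) = 0x131

0x131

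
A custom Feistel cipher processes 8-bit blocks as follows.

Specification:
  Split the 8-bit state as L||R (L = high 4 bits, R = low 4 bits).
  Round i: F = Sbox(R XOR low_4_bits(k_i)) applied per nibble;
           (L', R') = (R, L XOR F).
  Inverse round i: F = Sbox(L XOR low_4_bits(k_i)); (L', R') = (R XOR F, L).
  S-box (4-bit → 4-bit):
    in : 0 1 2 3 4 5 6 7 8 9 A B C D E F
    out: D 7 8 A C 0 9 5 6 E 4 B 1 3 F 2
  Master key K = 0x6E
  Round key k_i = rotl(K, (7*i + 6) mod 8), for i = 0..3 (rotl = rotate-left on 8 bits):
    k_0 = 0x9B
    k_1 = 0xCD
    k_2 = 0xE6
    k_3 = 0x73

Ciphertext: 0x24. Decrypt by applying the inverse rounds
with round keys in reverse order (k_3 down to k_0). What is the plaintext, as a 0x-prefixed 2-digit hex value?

0x61

s_0 = ciphertext = 0x24
s_1 = InvRound(s_0, k_3) = 0x32
s_2 = InvRound(s_1, k_2) = 0x23
s_3 = InvRound(s_2, k_1) = 0x12
s_4 = InvRound(s_3, k_0) = 0x61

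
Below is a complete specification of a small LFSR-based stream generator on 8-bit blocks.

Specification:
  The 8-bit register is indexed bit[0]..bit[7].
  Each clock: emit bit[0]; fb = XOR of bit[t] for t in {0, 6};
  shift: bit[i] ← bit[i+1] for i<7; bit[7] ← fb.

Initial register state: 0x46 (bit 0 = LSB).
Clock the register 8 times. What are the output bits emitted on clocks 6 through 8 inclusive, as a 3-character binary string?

reg_0 = 0x46
clock 1: out=0, reg = 0xA3
clock 2: out=1, reg = 0xD1
clock 3: out=1, reg = 0x68
clock 4: out=0, reg = 0xB4
clock 5: out=0, reg = 0x5A
clock 6: out=0, reg = 0xAD
clock 7: out=1, reg = 0xD6
clock 8: out=0, reg = 0xEB

010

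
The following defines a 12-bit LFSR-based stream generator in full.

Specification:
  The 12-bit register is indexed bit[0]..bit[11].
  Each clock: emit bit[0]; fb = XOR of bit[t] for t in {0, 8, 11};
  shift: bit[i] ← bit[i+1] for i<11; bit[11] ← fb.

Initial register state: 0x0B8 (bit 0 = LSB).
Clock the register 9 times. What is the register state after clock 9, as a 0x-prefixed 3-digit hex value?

reg_0 = 0x0B8
clock 1: out=0, reg = 0x05C
clock 2: out=0, reg = 0x02E
clock 3: out=0, reg = 0x017
clock 4: out=1, reg = 0x80B
clock 5: out=1, reg = 0x405
clock 6: out=1, reg = 0xA02
clock 7: out=0, reg = 0xD01
clock 8: out=1, reg = 0xE80
clock 9: out=0, reg = 0xF40

0xF40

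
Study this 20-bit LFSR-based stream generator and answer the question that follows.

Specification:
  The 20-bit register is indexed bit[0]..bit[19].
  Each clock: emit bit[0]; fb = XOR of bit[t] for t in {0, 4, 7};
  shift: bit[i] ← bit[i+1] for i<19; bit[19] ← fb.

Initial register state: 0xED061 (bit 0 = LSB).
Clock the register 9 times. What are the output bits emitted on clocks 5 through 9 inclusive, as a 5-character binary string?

01100

reg_0 = 0xED061
clock 1: out=1, reg = 0xF6830
clock 2: out=0, reg = 0xFB418
clock 3: out=0, reg = 0xFDA0C
clock 4: out=0, reg = 0x7ED06
clock 5: out=0, reg = 0x3F683
clock 6: out=1, reg = 0x1FB41
clock 7: out=1, reg = 0x8FDA0
clock 8: out=0, reg = 0xC7ED0
clock 9: out=0, reg = 0x63F68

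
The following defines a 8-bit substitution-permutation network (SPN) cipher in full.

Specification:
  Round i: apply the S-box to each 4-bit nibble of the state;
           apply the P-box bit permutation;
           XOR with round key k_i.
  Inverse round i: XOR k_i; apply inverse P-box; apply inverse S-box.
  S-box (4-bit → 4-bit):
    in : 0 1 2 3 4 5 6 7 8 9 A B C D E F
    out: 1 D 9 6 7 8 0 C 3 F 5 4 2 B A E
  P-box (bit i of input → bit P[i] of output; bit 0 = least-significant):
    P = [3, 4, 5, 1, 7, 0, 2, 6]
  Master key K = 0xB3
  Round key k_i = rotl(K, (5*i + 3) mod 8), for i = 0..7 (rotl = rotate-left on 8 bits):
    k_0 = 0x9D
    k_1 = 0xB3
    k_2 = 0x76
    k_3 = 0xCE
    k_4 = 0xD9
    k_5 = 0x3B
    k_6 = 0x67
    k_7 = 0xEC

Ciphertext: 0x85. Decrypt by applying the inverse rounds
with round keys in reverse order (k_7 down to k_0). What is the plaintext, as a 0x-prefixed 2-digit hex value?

s_0 = ciphertext = 0x85
s_1 = InvRound(s_0, k_7) = 0xEA
s_2 = InvRound(s_1, k_6) = 0x40
s_3 = InvRound(s_2, k_5) = 0xE9
s_4 = InvRound(s_3, k_4) = 0x63
s_5 = InvRound(s_4, k_3) = 0x4A
s_6 = InvRound(s_5, k_2) = 0xB4
s_7 = InvRound(s_6, k_1) = 0x35
s_8 = InvRound(s_7, k_0) = 0x0A

0x0A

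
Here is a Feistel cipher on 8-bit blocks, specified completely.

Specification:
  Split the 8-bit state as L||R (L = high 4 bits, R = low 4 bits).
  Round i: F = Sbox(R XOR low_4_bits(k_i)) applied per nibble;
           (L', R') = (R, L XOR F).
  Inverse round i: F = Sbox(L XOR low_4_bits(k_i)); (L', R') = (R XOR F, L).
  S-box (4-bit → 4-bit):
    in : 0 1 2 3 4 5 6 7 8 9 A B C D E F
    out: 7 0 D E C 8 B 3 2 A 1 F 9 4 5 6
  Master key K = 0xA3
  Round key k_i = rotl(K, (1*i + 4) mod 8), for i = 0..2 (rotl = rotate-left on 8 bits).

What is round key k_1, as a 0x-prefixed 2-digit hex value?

0x74

K = 0xA3
k_0 = rotl(K, (1*0+4) mod 8) = rotl(K, 4) = 0x3A
k_1 = rotl(K, (1*1+4) mod 8) = rotl(K, 5) = 0x74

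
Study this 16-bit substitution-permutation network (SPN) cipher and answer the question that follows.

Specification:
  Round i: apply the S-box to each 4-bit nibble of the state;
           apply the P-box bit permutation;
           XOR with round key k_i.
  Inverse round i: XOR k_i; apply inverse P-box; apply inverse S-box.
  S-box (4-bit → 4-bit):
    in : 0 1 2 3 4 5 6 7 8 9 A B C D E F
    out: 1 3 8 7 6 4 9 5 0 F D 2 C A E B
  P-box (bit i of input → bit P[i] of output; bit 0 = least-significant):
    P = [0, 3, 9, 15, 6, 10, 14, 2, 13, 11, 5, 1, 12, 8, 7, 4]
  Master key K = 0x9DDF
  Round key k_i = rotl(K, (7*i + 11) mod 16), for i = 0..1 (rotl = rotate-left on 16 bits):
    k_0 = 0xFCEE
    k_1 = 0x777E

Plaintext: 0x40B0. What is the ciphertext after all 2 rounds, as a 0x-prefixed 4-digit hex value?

0xDE01

s_0 = plaintext = 0x40B0
s_1 = Round(s_0, k_0) = 0xD96F
s_2 = Round(s_1, k_1) = 0xDE01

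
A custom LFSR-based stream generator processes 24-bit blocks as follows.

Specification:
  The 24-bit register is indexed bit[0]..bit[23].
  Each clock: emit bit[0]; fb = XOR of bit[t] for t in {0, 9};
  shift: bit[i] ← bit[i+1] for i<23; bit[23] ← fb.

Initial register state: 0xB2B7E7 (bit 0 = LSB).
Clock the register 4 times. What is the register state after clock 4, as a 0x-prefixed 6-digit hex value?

0xCB2B7E

reg_0 = 0xB2B7E7
clock 1: out=1, reg = 0x595BF3
clock 2: out=1, reg = 0x2CADF9
clock 3: out=1, reg = 0x9656FC
clock 4: out=0, reg = 0xCB2B7E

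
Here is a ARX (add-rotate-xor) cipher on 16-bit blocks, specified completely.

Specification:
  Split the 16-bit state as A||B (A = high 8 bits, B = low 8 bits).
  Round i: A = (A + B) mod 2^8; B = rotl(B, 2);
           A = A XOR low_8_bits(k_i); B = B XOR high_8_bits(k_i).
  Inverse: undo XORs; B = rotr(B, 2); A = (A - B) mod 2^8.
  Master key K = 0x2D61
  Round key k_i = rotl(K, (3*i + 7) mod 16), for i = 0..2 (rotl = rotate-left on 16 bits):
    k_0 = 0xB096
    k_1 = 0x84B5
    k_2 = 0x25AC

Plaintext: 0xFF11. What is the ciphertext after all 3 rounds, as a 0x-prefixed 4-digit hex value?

0x8A78

s_0 = plaintext = 0xFF11
s_1 = Round(s_0, k_0) = 0x86F4
s_2 = Round(s_1, k_1) = 0xCF57
s_3 = Round(s_2, k_2) = 0x8A78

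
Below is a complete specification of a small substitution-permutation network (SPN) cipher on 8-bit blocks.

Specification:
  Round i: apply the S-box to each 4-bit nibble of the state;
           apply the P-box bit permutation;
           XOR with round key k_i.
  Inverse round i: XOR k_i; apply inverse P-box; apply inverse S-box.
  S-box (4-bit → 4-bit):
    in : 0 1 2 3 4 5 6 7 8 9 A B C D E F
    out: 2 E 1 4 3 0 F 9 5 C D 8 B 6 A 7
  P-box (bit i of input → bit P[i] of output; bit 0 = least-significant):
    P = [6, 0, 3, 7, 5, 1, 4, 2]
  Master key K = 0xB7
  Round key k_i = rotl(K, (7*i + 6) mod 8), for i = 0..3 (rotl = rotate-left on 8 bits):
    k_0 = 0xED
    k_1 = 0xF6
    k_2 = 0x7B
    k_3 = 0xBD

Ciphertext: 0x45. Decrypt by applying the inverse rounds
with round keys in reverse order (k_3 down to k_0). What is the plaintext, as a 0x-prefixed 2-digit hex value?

0x90

s_0 = ciphertext = 0x45
s_1 = InvRound(s_0, k_3) = 0x8A
s_2 = InvRound(s_1, k_2) = 0x8C
s_3 = InvRound(s_2, k_1) = 0xF8
s_4 = InvRound(s_3, k_0) = 0x90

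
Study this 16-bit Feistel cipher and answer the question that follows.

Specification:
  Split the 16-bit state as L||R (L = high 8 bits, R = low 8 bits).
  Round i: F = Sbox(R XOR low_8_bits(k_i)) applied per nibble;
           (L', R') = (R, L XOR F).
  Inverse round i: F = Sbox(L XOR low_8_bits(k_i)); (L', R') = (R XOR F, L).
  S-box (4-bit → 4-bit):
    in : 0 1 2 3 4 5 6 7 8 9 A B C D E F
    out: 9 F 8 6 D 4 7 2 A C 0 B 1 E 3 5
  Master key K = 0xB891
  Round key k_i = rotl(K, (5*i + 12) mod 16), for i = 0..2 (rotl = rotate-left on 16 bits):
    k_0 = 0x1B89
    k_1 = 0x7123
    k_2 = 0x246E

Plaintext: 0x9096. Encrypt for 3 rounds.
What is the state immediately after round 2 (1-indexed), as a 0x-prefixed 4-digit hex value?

0x6541

s_0 = plaintext = 0x9096
s_1 = Round(s_0, k_0) = 0x9665
s_2 = Round(s_1, k_1) = 0x6541
s_3 = Round(s_2, k_2) = 0x41E0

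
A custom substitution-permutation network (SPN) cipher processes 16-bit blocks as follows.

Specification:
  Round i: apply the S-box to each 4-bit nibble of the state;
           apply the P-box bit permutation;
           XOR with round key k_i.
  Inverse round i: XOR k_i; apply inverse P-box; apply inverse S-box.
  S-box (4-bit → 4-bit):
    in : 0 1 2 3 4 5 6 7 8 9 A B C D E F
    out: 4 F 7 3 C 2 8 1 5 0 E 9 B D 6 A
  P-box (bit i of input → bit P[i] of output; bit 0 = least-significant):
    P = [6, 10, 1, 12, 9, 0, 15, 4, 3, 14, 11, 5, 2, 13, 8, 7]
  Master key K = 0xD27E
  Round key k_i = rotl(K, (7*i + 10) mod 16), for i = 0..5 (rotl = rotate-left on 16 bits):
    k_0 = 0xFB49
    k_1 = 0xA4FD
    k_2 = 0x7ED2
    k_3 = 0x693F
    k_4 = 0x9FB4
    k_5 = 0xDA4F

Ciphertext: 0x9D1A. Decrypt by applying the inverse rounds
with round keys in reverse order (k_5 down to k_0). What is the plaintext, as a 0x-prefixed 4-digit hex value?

s_0 = ciphertext = 0x9D1A
s_1 = InvRound(s_0, k_5) = 0x85C3
s_2 = InvRound(s_1, k_4) = 0x74CD
s_3 = InvRound(s_2, k_3) = 0x4461
s_4 = InvRound(s_3, k_2) = 0xF4C4
s_5 = InvRound(s_4, k_1) = 0x9CF6
s_6 = InvRound(s_5, k_0) = 0x1CCE

0x1CCE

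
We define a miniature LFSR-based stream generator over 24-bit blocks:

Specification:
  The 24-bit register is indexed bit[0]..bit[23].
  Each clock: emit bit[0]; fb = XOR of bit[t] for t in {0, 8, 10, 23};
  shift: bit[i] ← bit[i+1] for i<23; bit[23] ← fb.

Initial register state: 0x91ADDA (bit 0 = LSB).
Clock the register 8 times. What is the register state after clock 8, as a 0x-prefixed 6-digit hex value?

0x0B91AD

reg_0 = 0x91ADDA
clock 1: out=0, reg = 0xC8D6ED
clock 2: out=1, reg = 0xE46B76
clock 3: out=0, reg = 0x7235BB
clock 4: out=1, reg = 0xB91ADD
clock 5: out=1, reg = 0x5C8D6E
clock 6: out=0, reg = 0x2E46B7
clock 7: out=1, reg = 0x17235B
clock 8: out=1, reg = 0x0B91AD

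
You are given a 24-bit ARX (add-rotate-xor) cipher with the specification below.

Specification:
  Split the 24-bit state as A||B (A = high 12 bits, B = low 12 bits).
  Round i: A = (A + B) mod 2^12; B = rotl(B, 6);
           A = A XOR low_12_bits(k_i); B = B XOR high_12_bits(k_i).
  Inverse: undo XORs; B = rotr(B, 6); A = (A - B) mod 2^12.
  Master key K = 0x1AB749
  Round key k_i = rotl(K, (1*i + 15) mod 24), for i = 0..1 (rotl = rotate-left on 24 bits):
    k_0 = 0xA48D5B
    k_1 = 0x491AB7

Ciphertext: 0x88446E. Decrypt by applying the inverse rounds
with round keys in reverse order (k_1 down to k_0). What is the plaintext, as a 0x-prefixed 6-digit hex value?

0xC552D6

s_0 = ciphertext = 0x88446E
s_1 = InvRound(s_0, k_1) = 0x270FC3
s_2 = InvRound(s_1, k_0) = 0xC552D6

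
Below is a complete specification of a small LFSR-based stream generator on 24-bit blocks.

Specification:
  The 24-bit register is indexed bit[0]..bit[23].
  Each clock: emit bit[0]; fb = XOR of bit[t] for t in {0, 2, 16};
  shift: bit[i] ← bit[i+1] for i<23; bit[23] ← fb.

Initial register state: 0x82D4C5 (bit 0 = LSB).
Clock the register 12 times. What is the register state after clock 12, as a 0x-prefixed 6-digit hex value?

0x77682D

reg_0 = 0x82D4C5
clock 1: out=1, reg = 0x416A62
clock 2: out=0, reg = 0xA0B531
clock 3: out=1, reg = 0xD05A98
clock 4: out=0, reg = 0x682D4C
clock 5: out=0, reg = 0xB416A6
clock 6: out=0, reg = 0xDA0B53
clock 7: out=1, reg = 0xED05A9
clock 8: out=1, reg = 0x7682D4
clock 9: out=0, reg = 0xBB416A
clock 10: out=0, reg = 0xDDA0B5
clock 11: out=1, reg = 0xEED05A
clock 12: out=0, reg = 0x77682D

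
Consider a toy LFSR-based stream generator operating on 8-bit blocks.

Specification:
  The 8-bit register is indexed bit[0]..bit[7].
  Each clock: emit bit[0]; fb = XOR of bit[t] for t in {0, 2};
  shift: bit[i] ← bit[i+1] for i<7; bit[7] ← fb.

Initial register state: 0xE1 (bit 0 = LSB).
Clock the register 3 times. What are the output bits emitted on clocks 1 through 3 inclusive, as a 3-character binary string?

reg_0 = 0xE1
clock 1: out=1, reg = 0xF0
clock 2: out=0, reg = 0x78
clock 3: out=0, reg = 0x3C

100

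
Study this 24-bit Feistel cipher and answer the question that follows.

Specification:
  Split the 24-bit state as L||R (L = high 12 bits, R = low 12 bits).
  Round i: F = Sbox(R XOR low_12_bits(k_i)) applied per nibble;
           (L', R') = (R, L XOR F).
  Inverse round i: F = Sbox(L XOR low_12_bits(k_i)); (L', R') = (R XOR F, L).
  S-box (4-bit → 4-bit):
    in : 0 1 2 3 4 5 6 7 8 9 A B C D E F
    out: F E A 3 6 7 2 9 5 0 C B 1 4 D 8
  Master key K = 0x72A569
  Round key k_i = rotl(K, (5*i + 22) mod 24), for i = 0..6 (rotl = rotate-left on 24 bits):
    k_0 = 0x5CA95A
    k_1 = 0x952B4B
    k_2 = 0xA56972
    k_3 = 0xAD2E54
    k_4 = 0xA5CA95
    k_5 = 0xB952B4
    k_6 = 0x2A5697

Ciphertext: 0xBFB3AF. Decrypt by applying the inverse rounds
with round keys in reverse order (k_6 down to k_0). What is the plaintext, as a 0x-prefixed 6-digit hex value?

s_0 = ciphertext = 0xBFB3AF
s_1 = InvRound(s_0, k_6) = 0x78EBFB
s_2 = InvRound(s_1, k_5) = 0xCC778E
s_3 = InvRound(s_2, k_4) = 0x5F4CC7
s_4 = InvRound(s_3, k_3) = 0x7085F4
s_5 = InvRound(s_4, k_2) = 0x868708
s_6 = InvRound(s_5, k_1) = 0x4AB868
s_7 = InvRound(s_6, k_0) = 0xCE64AB

0xCE64AB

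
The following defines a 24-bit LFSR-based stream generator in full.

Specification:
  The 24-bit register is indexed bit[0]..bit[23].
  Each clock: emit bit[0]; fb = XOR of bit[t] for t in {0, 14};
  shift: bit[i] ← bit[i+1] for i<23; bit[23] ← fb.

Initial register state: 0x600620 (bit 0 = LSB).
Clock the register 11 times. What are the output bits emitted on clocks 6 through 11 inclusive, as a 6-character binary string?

100011

reg_0 = 0x600620
clock 1: out=0, reg = 0x300310
clock 2: out=0, reg = 0x180188
clock 3: out=0, reg = 0x0C00C4
clock 4: out=0, reg = 0x060062
clock 5: out=0, reg = 0x030031
clock 6: out=1, reg = 0x818018
clock 7: out=0, reg = 0x40C00C
clock 8: out=0, reg = 0xA06006
clock 9: out=0, reg = 0xD03003
clock 10: out=1, reg = 0xE81801
clock 11: out=1, reg = 0xF40C00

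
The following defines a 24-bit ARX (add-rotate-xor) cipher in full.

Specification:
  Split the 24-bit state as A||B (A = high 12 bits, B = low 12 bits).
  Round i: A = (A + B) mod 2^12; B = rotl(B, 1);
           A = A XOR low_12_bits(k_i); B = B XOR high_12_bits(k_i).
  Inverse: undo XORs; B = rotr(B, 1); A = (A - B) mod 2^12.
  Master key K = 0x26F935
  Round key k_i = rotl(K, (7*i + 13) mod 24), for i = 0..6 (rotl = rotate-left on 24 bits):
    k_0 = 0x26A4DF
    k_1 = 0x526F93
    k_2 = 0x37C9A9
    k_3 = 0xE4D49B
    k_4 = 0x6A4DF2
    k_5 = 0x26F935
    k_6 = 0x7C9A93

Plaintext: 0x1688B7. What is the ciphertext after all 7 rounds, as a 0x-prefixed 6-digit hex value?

0xD8D9AC

s_0 = plaintext = 0x1688B7
s_1 = Round(s_0, k_0) = 0xEC0305
s_2 = Round(s_1, k_1) = 0xE5632C
s_3 = Round(s_2, k_2) = 0x82B524
s_4 = Round(s_3, k_3) = 0x9D4405
s_5 = Round(s_4, k_4) = 0x02BEAE
s_6 = Round(s_5, k_5) = 0x7ECF32
s_7 = Round(s_6, k_6) = 0xD8D9AC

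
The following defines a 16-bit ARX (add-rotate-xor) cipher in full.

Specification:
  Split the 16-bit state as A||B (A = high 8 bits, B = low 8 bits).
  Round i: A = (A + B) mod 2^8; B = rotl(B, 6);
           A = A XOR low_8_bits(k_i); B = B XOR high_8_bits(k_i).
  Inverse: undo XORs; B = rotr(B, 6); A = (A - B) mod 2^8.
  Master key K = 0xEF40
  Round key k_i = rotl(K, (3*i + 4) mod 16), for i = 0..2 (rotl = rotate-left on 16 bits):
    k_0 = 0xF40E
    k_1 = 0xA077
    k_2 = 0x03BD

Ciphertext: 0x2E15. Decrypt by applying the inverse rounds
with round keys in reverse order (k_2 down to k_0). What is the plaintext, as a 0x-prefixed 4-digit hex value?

s_0 = ciphertext = 0x2E15
s_1 = InvRound(s_0, k_2) = 0x3B58
s_2 = InvRound(s_1, k_1) = 0x69E3
s_3 = InvRound(s_2, k_0) = 0x0B5C

0x0B5C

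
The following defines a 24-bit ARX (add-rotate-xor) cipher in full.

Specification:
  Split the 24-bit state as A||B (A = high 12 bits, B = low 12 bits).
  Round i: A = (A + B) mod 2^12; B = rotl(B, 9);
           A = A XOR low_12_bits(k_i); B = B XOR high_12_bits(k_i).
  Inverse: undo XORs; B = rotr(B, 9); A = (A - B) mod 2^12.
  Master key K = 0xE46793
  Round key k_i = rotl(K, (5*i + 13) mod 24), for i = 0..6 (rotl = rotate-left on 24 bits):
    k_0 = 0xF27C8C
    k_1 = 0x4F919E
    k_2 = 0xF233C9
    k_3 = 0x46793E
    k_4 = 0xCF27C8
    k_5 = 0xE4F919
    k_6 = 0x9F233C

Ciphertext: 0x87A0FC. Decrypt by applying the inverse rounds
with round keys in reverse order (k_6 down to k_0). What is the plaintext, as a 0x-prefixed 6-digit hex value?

0xBCADA1

s_0 = ciphertext = 0x87A0FC
s_1 = InvRound(s_0, k_6) = 0x2D2874
s_2 = InvRound(s_1, k_5) = 0x9F01DB
s_3 = InvRound(s_2, k_4) = 0x4EA94E
s_4 = InvRound(s_3, k_3) = 0x48694E
s_5 = InvRound(s_4, k_2) = 0x3E436B
s_6 = InvRound(s_5, k_1) = 0x5E7C93
s_7 = InvRound(s_6, k_0) = 0xBCADA1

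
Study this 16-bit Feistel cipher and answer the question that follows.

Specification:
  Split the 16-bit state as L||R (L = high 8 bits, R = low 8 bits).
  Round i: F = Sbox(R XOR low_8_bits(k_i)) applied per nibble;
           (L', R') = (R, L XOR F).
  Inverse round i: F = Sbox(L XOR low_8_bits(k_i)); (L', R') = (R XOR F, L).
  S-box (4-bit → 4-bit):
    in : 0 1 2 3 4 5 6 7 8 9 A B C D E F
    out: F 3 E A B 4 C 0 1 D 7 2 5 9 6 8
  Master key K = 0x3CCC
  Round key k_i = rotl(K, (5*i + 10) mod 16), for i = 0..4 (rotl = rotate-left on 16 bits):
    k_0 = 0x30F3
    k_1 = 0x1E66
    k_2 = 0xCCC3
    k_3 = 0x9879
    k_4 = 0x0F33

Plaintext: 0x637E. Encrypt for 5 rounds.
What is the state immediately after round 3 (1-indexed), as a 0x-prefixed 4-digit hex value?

s_0 = plaintext = 0x637E
s_1 = Round(s_0, k_0) = 0x7E7A
s_2 = Round(s_1, k_1) = 0x7A4B
s_3 = Round(s_2, k_2) = 0x4B6B
s_4 = Round(s_3, k_3) = 0x6B75
s_5 = Round(s_4, k_4) = 0x75D7

0x4B6B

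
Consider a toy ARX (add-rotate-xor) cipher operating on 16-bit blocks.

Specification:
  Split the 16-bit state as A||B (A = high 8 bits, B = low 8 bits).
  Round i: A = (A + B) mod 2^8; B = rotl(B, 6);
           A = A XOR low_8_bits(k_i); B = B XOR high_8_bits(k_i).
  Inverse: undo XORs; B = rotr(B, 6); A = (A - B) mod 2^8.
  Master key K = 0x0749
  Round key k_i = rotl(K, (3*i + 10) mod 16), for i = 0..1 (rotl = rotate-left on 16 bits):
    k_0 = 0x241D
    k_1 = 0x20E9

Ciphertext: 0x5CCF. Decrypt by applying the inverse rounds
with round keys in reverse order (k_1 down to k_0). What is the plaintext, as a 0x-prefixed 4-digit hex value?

s_0 = ciphertext = 0x5CCF
s_1 = InvRound(s_0, k_1) = 0xF6BF
s_2 = InvRound(s_1, k_0) = 0x7D6E

0x7D6E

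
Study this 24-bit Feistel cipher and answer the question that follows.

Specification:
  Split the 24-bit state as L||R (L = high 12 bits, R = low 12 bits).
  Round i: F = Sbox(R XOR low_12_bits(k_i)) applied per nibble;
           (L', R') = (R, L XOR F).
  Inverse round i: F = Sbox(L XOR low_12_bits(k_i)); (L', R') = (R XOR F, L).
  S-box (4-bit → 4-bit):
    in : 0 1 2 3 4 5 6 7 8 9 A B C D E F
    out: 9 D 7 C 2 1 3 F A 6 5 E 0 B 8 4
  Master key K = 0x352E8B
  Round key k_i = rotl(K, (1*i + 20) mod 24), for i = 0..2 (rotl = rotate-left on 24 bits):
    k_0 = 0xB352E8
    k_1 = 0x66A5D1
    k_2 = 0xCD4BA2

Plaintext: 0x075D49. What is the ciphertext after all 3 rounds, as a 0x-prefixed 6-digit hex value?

0x00FA73

s_0 = plaintext = 0x075D49
s_1 = Round(s_0, k_0) = 0xD49428
s_2 = Round(s_1, k_1) = 0x42800F
s_3 = Round(s_2, k_2) = 0x00FA73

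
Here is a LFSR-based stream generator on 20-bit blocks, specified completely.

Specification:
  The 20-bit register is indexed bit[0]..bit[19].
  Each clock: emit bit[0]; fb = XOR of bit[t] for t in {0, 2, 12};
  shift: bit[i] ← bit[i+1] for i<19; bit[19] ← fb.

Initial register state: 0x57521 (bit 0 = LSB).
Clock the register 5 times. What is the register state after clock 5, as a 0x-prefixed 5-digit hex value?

reg_0 = 0x57521
clock 1: out=1, reg = 0x2BA90
clock 2: out=0, reg = 0x95D48
clock 3: out=0, reg = 0xCAEA4
clock 4: out=0, reg = 0xE5752
clock 5: out=0, reg = 0xF2BA9

0xF2BA9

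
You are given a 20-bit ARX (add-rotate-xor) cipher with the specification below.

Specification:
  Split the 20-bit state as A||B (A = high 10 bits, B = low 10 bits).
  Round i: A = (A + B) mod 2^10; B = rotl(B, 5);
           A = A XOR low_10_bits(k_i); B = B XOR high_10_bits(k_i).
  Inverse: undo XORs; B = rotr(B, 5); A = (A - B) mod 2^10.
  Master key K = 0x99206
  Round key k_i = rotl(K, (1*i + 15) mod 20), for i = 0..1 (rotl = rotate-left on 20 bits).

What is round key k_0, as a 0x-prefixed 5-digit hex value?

K = 0x99206
k_0 = rotl(K, (1*0+15) mod 20) = rotl(K, 15) = 0x34C90

0x34C90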